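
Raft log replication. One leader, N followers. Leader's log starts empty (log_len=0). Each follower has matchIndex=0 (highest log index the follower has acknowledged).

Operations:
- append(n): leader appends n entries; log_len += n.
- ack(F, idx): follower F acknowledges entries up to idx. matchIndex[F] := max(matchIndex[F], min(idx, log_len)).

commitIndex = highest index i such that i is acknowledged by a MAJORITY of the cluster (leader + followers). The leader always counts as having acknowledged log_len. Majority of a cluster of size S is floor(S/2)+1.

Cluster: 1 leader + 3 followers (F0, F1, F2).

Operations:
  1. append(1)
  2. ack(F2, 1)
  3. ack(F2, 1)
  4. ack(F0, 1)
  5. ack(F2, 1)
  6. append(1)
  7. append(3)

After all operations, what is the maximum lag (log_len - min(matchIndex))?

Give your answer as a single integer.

Answer: 5

Derivation:
Op 1: append 1 -> log_len=1
Op 2: F2 acks idx 1 -> match: F0=0 F1=0 F2=1; commitIndex=0
Op 3: F2 acks idx 1 -> match: F0=0 F1=0 F2=1; commitIndex=0
Op 4: F0 acks idx 1 -> match: F0=1 F1=0 F2=1; commitIndex=1
Op 5: F2 acks idx 1 -> match: F0=1 F1=0 F2=1; commitIndex=1
Op 6: append 1 -> log_len=2
Op 7: append 3 -> log_len=5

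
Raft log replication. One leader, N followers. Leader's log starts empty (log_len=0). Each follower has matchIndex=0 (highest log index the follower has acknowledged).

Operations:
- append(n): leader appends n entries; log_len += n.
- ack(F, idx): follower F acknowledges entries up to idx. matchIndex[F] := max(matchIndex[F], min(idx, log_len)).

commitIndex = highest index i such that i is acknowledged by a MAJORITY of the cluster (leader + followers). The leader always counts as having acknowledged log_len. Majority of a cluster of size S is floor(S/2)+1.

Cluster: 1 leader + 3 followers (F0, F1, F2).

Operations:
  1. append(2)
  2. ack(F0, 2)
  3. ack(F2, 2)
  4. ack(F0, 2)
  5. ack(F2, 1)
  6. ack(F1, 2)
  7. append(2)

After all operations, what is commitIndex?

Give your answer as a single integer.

Op 1: append 2 -> log_len=2
Op 2: F0 acks idx 2 -> match: F0=2 F1=0 F2=0; commitIndex=0
Op 3: F2 acks idx 2 -> match: F0=2 F1=0 F2=2; commitIndex=2
Op 4: F0 acks idx 2 -> match: F0=2 F1=0 F2=2; commitIndex=2
Op 5: F2 acks idx 1 -> match: F0=2 F1=0 F2=2; commitIndex=2
Op 6: F1 acks idx 2 -> match: F0=2 F1=2 F2=2; commitIndex=2
Op 7: append 2 -> log_len=4

Answer: 2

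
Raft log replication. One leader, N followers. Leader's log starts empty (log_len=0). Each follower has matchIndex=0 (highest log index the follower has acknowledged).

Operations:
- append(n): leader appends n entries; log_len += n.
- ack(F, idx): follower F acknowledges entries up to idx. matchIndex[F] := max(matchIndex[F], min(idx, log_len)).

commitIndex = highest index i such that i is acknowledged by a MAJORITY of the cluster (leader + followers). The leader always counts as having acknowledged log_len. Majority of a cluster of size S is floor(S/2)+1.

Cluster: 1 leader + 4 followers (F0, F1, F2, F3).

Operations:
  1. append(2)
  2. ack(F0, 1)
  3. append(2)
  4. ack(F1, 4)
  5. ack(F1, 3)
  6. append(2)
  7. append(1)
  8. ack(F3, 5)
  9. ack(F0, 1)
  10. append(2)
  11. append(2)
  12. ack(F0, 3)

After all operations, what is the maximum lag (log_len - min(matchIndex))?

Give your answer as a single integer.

Answer: 11

Derivation:
Op 1: append 2 -> log_len=2
Op 2: F0 acks idx 1 -> match: F0=1 F1=0 F2=0 F3=0; commitIndex=0
Op 3: append 2 -> log_len=4
Op 4: F1 acks idx 4 -> match: F0=1 F1=4 F2=0 F3=0; commitIndex=1
Op 5: F1 acks idx 3 -> match: F0=1 F1=4 F2=0 F3=0; commitIndex=1
Op 6: append 2 -> log_len=6
Op 7: append 1 -> log_len=7
Op 8: F3 acks idx 5 -> match: F0=1 F1=4 F2=0 F3=5; commitIndex=4
Op 9: F0 acks idx 1 -> match: F0=1 F1=4 F2=0 F3=5; commitIndex=4
Op 10: append 2 -> log_len=9
Op 11: append 2 -> log_len=11
Op 12: F0 acks idx 3 -> match: F0=3 F1=4 F2=0 F3=5; commitIndex=4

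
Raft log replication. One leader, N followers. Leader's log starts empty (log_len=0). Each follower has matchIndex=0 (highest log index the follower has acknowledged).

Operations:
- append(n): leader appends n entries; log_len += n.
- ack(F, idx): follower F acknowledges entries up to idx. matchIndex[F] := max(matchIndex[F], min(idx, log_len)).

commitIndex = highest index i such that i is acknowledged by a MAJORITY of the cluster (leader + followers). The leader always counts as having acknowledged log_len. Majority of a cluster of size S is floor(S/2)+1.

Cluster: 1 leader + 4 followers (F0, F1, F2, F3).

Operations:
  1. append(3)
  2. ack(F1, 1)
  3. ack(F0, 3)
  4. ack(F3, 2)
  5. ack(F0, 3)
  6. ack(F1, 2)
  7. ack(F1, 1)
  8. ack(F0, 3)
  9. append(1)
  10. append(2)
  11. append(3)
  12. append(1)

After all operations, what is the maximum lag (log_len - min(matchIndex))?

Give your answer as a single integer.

Op 1: append 3 -> log_len=3
Op 2: F1 acks idx 1 -> match: F0=0 F1=1 F2=0 F3=0; commitIndex=0
Op 3: F0 acks idx 3 -> match: F0=3 F1=1 F2=0 F3=0; commitIndex=1
Op 4: F3 acks idx 2 -> match: F0=3 F1=1 F2=0 F3=2; commitIndex=2
Op 5: F0 acks idx 3 -> match: F0=3 F1=1 F2=0 F3=2; commitIndex=2
Op 6: F1 acks idx 2 -> match: F0=3 F1=2 F2=0 F3=2; commitIndex=2
Op 7: F1 acks idx 1 -> match: F0=3 F1=2 F2=0 F3=2; commitIndex=2
Op 8: F0 acks idx 3 -> match: F0=3 F1=2 F2=0 F3=2; commitIndex=2
Op 9: append 1 -> log_len=4
Op 10: append 2 -> log_len=6
Op 11: append 3 -> log_len=9
Op 12: append 1 -> log_len=10

Answer: 10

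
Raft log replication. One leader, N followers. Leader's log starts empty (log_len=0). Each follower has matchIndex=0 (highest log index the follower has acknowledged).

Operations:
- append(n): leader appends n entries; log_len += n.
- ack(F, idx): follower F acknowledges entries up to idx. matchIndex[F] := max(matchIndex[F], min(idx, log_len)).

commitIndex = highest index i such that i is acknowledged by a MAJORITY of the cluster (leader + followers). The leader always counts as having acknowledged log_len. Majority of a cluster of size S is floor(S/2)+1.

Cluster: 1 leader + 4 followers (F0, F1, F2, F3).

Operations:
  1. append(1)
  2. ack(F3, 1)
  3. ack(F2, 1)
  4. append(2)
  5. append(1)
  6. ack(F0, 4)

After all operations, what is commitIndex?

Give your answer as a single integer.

Answer: 1

Derivation:
Op 1: append 1 -> log_len=1
Op 2: F3 acks idx 1 -> match: F0=0 F1=0 F2=0 F3=1; commitIndex=0
Op 3: F2 acks idx 1 -> match: F0=0 F1=0 F2=1 F3=1; commitIndex=1
Op 4: append 2 -> log_len=3
Op 5: append 1 -> log_len=4
Op 6: F0 acks idx 4 -> match: F0=4 F1=0 F2=1 F3=1; commitIndex=1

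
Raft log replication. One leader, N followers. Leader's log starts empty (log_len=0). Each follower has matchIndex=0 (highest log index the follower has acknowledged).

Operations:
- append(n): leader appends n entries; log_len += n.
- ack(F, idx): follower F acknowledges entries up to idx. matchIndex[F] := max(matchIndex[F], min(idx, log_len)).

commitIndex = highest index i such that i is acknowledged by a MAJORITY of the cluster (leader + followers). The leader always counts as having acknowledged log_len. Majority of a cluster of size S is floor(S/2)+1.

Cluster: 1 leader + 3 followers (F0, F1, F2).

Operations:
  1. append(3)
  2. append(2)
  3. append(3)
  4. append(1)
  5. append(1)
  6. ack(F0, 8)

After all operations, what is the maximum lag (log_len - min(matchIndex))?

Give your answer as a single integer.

Op 1: append 3 -> log_len=3
Op 2: append 2 -> log_len=5
Op 3: append 3 -> log_len=8
Op 4: append 1 -> log_len=9
Op 5: append 1 -> log_len=10
Op 6: F0 acks idx 8 -> match: F0=8 F1=0 F2=0; commitIndex=0

Answer: 10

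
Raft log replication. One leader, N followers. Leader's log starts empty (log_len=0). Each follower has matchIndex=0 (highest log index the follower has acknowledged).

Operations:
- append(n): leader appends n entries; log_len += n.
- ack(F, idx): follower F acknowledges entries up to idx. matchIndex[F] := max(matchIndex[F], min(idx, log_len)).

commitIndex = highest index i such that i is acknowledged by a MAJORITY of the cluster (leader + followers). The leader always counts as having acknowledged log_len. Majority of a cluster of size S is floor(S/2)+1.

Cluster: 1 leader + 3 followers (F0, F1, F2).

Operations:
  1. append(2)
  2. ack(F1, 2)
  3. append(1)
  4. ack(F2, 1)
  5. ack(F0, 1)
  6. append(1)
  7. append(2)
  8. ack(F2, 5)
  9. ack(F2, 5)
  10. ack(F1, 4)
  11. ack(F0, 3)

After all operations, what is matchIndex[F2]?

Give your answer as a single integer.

Op 1: append 2 -> log_len=2
Op 2: F1 acks idx 2 -> match: F0=0 F1=2 F2=0; commitIndex=0
Op 3: append 1 -> log_len=3
Op 4: F2 acks idx 1 -> match: F0=0 F1=2 F2=1; commitIndex=1
Op 5: F0 acks idx 1 -> match: F0=1 F1=2 F2=1; commitIndex=1
Op 6: append 1 -> log_len=4
Op 7: append 2 -> log_len=6
Op 8: F2 acks idx 5 -> match: F0=1 F1=2 F2=5; commitIndex=2
Op 9: F2 acks idx 5 -> match: F0=1 F1=2 F2=5; commitIndex=2
Op 10: F1 acks idx 4 -> match: F0=1 F1=4 F2=5; commitIndex=4
Op 11: F0 acks idx 3 -> match: F0=3 F1=4 F2=5; commitIndex=4

Answer: 5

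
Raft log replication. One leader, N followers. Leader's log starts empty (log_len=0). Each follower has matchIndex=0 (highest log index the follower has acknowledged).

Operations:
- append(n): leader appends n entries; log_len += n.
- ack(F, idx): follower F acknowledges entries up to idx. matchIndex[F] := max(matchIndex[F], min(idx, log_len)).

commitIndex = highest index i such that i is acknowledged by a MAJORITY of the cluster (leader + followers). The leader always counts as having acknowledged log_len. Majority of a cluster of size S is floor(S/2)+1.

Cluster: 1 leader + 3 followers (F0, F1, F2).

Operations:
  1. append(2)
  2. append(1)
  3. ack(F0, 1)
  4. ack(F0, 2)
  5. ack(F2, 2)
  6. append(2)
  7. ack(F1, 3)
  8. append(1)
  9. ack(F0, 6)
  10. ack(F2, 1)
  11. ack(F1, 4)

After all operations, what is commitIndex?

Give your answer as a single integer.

Op 1: append 2 -> log_len=2
Op 2: append 1 -> log_len=3
Op 3: F0 acks idx 1 -> match: F0=1 F1=0 F2=0; commitIndex=0
Op 4: F0 acks idx 2 -> match: F0=2 F1=0 F2=0; commitIndex=0
Op 5: F2 acks idx 2 -> match: F0=2 F1=0 F2=2; commitIndex=2
Op 6: append 2 -> log_len=5
Op 7: F1 acks idx 3 -> match: F0=2 F1=3 F2=2; commitIndex=2
Op 8: append 1 -> log_len=6
Op 9: F0 acks idx 6 -> match: F0=6 F1=3 F2=2; commitIndex=3
Op 10: F2 acks idx 1 -> match: F0=6 F1=3 F2=2; commitIndex=3
Op 11: F1 acks idx 4 -> match: F0=6 F1=4 F2=2; commitIndex=4

Answer: 4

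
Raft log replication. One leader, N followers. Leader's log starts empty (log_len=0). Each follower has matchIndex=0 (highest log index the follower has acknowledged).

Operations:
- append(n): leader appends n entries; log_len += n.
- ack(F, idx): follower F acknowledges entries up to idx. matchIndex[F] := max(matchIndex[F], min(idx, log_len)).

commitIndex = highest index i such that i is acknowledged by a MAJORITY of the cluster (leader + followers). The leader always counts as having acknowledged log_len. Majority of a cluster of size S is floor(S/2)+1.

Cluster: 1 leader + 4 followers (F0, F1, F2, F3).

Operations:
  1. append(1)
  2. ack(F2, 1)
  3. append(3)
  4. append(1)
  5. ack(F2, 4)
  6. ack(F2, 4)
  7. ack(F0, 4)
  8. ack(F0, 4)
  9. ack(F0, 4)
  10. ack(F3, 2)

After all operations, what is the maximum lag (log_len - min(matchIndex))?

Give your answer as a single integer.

Op 1: append 1 -> log_len=1
Op 2: F2 acks idx 1 -> match: F0=0 F1=0 F2=1 F3=0; commitIndex=0
Op 3: append 3 -> log_len=4
Op 4: append 1 -> log_len=5
Op 5: F2 acks idx 4 -> match: F0=0 F1=0 F2=4 F3=0; commitIndex=0
Op 6: F2 acks idx 4 -> match: F0=0 F1=0 F2=4 F3=0; commitIndex=0
Op 7: F0 acks idx 4 -> match: F0=4 F1=0 F2=4 F3=0; commitIndex=4
Op 8: F0 acks idx 4 -> match: F0=4 F1=0 F2=4 F3=0; commitIndex=4
Op 9: F0 acks idx 4 -> match: F0=4 F1=0 F2=4 F3=0; commitIndex=4
Op 10: F3 acks idx 2 -> match: F0=4 F1=0 F2=4 F3=2; commitIndex=4

Answer: 5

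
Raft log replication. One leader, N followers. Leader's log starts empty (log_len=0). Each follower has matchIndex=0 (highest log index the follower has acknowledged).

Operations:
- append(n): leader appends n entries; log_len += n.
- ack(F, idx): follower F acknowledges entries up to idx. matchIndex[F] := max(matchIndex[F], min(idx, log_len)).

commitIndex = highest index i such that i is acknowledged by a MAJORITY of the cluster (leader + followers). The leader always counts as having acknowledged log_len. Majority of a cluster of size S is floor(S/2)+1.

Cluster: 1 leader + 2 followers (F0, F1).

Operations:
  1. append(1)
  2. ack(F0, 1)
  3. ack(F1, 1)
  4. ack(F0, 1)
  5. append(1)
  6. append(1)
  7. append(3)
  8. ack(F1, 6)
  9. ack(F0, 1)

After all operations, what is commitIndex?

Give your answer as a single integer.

Op 1: append 1 -> log_len=1
Op 2: F0 acks idx 1 -> match: F0=1 F1=0; commitIndex=1
Op 3: F1 acks idx 1 -> match: F0=1 F1=1; commitIndex=1
Op 4: F0 acks idx 1 -> match: F0=1 F1=1; commitIndex=1
Op 5: append 1 -> log_len=2
Op 6: append 1 -> log_len=3
Op 7: append 3 -> log_len=6
Op 8: F1 acks idx 6 -> match: F0=1 F1=6; commitIndex=6
Op 9: F0 acks idx 1 -> match: F0=1 F1=6; commitIndex=6

Answer: 6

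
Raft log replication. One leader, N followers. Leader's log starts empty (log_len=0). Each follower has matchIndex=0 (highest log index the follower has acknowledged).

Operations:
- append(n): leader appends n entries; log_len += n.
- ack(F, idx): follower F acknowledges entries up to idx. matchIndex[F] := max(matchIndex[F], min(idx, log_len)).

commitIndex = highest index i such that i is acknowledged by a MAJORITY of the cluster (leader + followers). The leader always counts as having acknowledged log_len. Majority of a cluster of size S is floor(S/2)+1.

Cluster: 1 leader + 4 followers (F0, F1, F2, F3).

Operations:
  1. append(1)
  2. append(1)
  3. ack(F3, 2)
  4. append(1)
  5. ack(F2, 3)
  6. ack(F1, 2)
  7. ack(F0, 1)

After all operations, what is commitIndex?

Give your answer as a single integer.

Answer: 2

Derivation:
Op 1: append 1 -> log_len=1
Op 2: append 1 -> log_len=2
Op 3: F3 acks idx 2 -> match: F0=0 F1=0 F2=0 F3=2; commitIndex=0
Op 4: append 1 -> log_len=3
Op 5: F2 acks idx 3 -> match: F0=0 F1=0 F2=3 F3=2; commitIndex=2
Op 6: F1 acks idx 2 -> match: F0=0 F1=2 F2=3 F3=2; commitIndex=2
Op 7: F0 acks idx 1 -> match: F0=1 F1=2 F2=3 F3=2; commitIndex=2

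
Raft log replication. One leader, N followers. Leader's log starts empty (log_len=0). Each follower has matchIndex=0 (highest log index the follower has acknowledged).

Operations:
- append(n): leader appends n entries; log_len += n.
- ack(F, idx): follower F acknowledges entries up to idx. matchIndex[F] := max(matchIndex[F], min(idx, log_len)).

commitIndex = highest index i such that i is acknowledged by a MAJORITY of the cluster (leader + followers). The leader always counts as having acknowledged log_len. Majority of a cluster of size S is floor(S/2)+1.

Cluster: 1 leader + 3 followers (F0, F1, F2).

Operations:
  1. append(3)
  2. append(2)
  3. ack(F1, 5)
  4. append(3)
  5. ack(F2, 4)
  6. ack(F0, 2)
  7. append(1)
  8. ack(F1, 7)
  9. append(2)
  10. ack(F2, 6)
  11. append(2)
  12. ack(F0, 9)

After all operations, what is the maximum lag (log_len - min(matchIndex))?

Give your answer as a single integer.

Op 1: append 3 -> log_len=3
Op 2: append 2 -> log_len=5
Op 3: F1 acks idx 5 -> match: F0=0 F1=5 F2=0; commitIndex=0
Op 4: append 3 -> log_len=8
Op 5: F2 acks idx 4 -> match: F0=0 F1=5 F2=4; commitIndex=4
Op 6: F0 acks idx 2 -> match: F0=2 F1=5 F2=4; commitIndex=4
Op 7: append 1 -> log_len=9
Op 8: F1 acks idx 7 -> match: F0=2 F1=7 F2=4; commitIndex=4
Op 9: append 2 -> log_len=11
Op 10: F2 acks idx 6 -> match: F0=2 F1=7 F2=6; commitIndex=6
Op 11: append 2 -> log_len=13
Op 12: F0 acks idx 9 -> match: F0=9 F1=7 F2=6; commitIndex=7

Answer: 7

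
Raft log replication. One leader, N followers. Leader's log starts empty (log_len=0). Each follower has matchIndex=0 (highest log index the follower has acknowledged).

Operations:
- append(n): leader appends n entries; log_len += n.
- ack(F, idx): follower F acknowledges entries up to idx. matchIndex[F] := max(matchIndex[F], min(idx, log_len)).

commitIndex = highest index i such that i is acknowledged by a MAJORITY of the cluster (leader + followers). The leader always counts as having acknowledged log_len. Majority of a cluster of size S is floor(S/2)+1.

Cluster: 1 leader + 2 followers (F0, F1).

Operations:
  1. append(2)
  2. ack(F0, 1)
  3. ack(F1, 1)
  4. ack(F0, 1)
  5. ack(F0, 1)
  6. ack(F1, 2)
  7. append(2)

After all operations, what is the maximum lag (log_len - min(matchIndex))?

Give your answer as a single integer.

Op 1: append 2 -> log_len=2
Op 2: F0 acks idx 1 -> match: F0=1 F1=0; commitIndex=1
Op 3: F1 acks idx 1 -> match: F0=1 F1=1; commitIndex=1
Op 4: F0 acks idx 1 -> match: F0=1 F1=1; commitIndex=1
Op 5: F0 acks idx 1 -> match: F0=1 F1=1; commitIndex=1
Op 6: F1 acks idx 2 -> match: F0=1 F1=2; commitIndex=2
Op 7: append 2 -> log_len=4

Answer: 3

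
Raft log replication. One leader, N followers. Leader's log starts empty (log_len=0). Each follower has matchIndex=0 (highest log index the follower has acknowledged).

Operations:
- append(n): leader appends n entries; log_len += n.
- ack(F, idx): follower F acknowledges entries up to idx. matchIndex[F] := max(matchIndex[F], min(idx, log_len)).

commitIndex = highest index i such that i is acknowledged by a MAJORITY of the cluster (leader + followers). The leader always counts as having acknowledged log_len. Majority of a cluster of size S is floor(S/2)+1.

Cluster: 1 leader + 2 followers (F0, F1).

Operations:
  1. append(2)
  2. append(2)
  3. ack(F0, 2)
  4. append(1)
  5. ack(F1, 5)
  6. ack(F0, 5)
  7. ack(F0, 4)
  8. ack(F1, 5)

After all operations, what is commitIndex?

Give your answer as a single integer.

Answer: 5

Derivation:
Op 1: append 2 -> log_len=2
Op 2: append 2 -> log_len=4
Op 3: F0 acks idx 2 -> match: F0=2 F1=0; commitIndex=2
Op 4: append 1 -> log_len=5
Op 5: F1 acks idx 5 -> match: F0=2 F1=5; commitIndex=5
Op 6: F0 acks idx 5 -> match: F0=5 F1=5; commitIndex=5
Op 7: F0 acks idx 4 -> match: F0=5 F1=5; commitIndex=5
Op 8: F1 acks idx 5 -> match: F0=5 F1=5; commitIndex=5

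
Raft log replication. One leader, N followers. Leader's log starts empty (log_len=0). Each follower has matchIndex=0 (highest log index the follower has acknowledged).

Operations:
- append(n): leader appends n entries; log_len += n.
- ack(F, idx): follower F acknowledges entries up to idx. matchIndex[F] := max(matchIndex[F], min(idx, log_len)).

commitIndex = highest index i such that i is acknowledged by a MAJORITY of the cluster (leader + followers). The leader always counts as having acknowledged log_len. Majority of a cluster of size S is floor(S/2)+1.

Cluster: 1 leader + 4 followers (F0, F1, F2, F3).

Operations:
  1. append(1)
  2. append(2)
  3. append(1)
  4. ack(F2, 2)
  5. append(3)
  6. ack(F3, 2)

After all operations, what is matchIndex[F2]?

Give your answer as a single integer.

Answer: 2

Derivation:
Op 1: append 1 -> log_len=1
Op 2: append 2 -> log_len=3
Op 3: append 1 -> log_len=4
Op 4: F2 acks idx 2 -> match: F0=0 F1=0 F2=2 F3=0; commitIndex=0
Op 5: append 3 -> log_len=7
Op 6: F3 acks idx 2 -> match: F0=0 F1=0 F2=2 F3=2; commitIndex=2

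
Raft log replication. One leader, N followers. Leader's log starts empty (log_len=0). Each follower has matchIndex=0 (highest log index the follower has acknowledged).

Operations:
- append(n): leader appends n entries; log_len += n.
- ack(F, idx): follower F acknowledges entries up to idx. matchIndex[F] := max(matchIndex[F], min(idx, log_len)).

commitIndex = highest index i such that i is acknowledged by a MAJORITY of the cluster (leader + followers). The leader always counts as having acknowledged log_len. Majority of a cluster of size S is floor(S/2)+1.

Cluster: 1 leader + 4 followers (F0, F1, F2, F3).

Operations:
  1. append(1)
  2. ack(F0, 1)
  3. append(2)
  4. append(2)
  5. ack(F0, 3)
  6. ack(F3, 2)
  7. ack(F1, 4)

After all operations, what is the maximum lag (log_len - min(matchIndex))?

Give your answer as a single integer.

Answer: 5

Derivation:
Op 1: append 1 -> log_len=1
Op 2: F0 acks idx 1 -> match: F0=1 F1=0 F2=0 F3=0; commitIndex=0
Op 3: append 2 -> log_len=3
Op 4: append 2 -> log_len=5
Op 5: F0 acks idx 3 -> match: F0=3 F1=0 F2=0 F3=0; commitIndex=0
Op 6: F3 acks idx 2 -> match: F0=3 F1=0 F2=0 F3=2; commitIndex=2
Op 7: F1 acks idx 4 -> match: F0=3 F1=4 F2=0 F3=2; commitIndex=3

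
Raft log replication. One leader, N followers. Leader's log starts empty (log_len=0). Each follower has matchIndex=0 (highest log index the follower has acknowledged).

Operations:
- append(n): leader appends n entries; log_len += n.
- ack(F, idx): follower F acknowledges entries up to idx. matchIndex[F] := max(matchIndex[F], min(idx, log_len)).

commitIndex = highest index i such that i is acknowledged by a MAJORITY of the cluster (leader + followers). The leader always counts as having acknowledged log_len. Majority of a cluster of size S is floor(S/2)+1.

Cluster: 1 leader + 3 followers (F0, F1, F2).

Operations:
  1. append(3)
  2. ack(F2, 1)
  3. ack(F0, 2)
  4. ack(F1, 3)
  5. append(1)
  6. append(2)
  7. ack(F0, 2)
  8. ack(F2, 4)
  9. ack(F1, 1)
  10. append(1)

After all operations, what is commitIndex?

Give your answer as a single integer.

Op 1: append 3 -> log_len=3
Op 2: F2 acks idx 1 -> match: F0=0 F1=0 F2=1; commitIndex=0
Op 3: F0 acks idx 2 -> match: F0=2 F1=0 F2=1; commitIndex=1
Op 4: F1 acks idx 3 -> match: F0=2 F1=3 F2=1; commitIndex=2
Op 5: append 1 -> log_len=4
Op 6: append 2 -> log_len=6
Op 7: F0 acks idx 2 -> match: F0=2 F1=3 F2=1; commitIndex=2
Op 8: F2 acks idx 4 -> match: F0=2 F1=3 F2=4; commitIndex=3
Op 9: F1 acks idx 1 -> match: F0=2 F1=3 F2=4; commitIndex=3
Op 10: append 1 -> log_len=7

Answer: 3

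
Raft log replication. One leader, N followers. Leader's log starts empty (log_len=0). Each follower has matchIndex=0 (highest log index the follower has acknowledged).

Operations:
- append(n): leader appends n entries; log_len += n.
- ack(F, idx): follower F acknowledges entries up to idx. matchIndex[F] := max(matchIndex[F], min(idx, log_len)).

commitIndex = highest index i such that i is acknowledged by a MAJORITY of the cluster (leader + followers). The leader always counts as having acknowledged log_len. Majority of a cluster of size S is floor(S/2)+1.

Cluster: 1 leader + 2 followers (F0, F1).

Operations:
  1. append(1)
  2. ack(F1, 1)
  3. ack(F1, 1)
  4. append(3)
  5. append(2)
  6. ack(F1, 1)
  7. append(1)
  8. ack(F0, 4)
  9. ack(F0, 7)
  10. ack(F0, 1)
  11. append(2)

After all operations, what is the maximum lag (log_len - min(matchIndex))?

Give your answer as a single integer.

Answer: 8

Derivation:
Op 1: append 1 -> log_len=1
Op 2: F1 acks idx 1 -> match: F0=0 F1=1; commitIndex=1
Op 3: F1 acks idx 1 -> match: F0=0 F1=1; commitIndex=1
Op 4: append 3 -> log_len=4
Op 5: append 2 -> log_len=6
Op 6: F1 acks idx 1 -> match: F0=0 F1=1; commitIndex=1
Op 7: append 1 -> log_len=7
Op 8: F0 acks idx 4 -> match: F0=4 F1=1; commitIndex=4
Op 9: F0 acks idx 7 -> match: F0=7 F1=1; commitIndex=7
Op 10: F0 acks idx 1 -> match: F0=7 F1=1; commitIndex=7
Op 11: append 2 -> log_len=9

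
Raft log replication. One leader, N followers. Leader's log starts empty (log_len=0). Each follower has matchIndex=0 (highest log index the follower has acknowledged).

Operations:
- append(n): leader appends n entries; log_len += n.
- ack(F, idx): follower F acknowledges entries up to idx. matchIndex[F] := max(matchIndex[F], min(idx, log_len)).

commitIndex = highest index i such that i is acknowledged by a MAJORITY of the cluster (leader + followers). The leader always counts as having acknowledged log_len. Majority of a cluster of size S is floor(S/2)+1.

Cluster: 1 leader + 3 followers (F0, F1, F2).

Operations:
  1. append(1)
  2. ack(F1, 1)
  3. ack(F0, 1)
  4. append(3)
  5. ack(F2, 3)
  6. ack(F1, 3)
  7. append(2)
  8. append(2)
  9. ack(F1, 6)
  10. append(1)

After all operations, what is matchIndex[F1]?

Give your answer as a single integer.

Answer: 6

Derivation:
Op 1: append 1 -> log_len=1
Op 2: F1 acks idx 1 -> match: F0=0 F1=1 F2=0; commitIndex=0
Op 3: F0 acks idx 1 -> match: F0=1 F1=1 F2=0; commitIndex=1
Op 4: append 3 -> log_len=4
Op 5: F2 acks idx 3 -> match: F0=1 F1=1 F2=3; commitIndex=1
Op 6: F1 acks idx 3 -> match: F0=1 F1=3 F2=3; commitIndex=3
Op 7: append 2 -> log_len=6
Op 8: append 2 -> log_len=8
Op 9: F1 acks idx 6 -> match: F0=1 F1=6 F2=3; commitIndex=3
Op 10: append 1 -> log_len=9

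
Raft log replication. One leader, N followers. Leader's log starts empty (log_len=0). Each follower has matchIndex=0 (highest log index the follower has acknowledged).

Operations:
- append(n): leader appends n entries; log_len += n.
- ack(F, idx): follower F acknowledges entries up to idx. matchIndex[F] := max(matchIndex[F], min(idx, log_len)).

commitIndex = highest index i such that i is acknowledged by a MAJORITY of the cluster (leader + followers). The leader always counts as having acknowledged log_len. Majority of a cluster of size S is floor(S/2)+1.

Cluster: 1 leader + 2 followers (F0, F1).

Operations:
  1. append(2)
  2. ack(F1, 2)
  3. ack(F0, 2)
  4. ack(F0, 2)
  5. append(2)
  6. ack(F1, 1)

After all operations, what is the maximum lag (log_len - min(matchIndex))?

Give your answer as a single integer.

Op 1: append 2 -> log_len=2
Op 2: F1 acks idx 2 -> match: F0=0 F1=2; commitIndex=2
Op 3: F0 acks idx 2 -> match: F0=2 F1=2; commitIndex=2
Op 4: F0 acks idx 2 -> match: F0=2 F1=2; commitIndex=2
Op 5: append 2 -> log_len=4
Op 6: F1 acks idx 1 -> match: F0=2 F1=2; commitIndex=2

Answer: 2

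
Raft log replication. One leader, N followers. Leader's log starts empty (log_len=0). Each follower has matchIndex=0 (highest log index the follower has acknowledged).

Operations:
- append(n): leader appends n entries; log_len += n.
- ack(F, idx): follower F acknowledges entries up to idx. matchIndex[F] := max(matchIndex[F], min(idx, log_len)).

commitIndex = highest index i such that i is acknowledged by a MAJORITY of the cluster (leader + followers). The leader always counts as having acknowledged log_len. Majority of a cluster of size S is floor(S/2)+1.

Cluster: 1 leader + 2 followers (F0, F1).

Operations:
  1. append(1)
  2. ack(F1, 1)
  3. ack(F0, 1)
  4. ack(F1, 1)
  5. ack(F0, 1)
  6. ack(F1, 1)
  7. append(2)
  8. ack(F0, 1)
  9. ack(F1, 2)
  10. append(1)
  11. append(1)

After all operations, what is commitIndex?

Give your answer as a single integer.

Op 1: append 1 -> log_len=1
Op 2: F1 acks idx 1 -> match: F0=0 F1=1; commitIndex=1
Op 3: F0 acks idx 1 -> match: F0=1 F1=1; commitIndex=1
Op 4: F1 acks idx 1 -> match: F0=1 F1=1; commitIndex=1
Op 5: F0 acks idx 1 -> match: F0=1 F1=1; commitIndex=1
Op 6: F1 acks idx 1 -> match: F0=1 F1=1; commitIndex=1
Op 7: append 2 -> log_len=3
Op 8: F0 acks idx 1 -> match: F0=1 F1=1; commitIndex=1
Op 9: F1 acks idx 2 -> match: F0=1 F1=2; commitIndex=2
Op 10: append 1 -> log_len=4
Op 11: append 1 -> log_len=5

Answer: 2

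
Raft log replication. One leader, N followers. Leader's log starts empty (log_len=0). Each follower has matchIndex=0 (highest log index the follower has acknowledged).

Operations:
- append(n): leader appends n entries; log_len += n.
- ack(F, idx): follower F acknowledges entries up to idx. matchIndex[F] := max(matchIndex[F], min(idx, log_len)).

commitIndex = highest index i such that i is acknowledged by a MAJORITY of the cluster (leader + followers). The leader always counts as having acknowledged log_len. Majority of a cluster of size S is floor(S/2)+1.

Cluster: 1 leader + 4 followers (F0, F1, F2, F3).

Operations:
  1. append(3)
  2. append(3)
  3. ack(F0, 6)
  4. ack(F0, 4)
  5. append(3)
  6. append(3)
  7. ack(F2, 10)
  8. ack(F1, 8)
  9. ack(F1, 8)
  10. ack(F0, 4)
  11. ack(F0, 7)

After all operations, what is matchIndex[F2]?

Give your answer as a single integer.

Answer: 10

Derivation:
Op 1: append 3 -> log_len=3
Op 2: append 3 -> log_len=6
Op 3: F0 acks idx 6 -> match: F0=6 F1=0 F2=0 F3=0; commitIndex=0
Op 4: F0 acks idx 4 -> match: F0=6 F1=0 F2=0 F3=0; commitIndex=0
Op 5: append 3 -> log_len=9
Op 6: append 3 -> log_len=12
Op 7: F2 acks idx 10 -> match: F0=6 F1=0 F2=10 F3=0; commitIndex=6
Op 8: F1 acks idx 8 -> match: F0=6 F1=8 F2=10 F3=0; commitIndex=8
Op 9: F1 acks idx 8 -> match: F0=6 F1=8 F2=10 F3=0; commitIndex=8
Op 10: F0 acks idx 4 -> match: F0=6 F1=8 F2=10 F3=0; commitIndex=8
Op 11: F0 acks idx 7 -> match: F0=7 F1=8 F2=10 F3=0; commitIndex=8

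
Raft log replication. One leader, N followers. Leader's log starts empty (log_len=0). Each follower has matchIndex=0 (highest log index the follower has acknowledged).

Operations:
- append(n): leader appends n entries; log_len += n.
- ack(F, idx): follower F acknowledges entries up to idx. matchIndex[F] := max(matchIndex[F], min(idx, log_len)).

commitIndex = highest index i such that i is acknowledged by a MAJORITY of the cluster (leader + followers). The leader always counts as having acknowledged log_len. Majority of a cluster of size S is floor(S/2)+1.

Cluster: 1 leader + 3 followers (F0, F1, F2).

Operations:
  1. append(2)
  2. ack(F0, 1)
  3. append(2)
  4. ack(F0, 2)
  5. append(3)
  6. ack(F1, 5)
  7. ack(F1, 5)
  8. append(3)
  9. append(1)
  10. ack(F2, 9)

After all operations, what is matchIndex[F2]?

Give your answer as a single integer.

Answer: 9

Derivation:
Op 1: append 2 -> log_len=2
Op 2: F0 acks idx 1 -> match: F0=1 F1=0 F2=0; commitIndex=0
Op 3: append 2 -> log_len=4
Op 4: F0 acks idx 2 -> match: F0=2 F1=0 F2=0; commitIndex=0
Op 5: append 3 -> log_len=7
Op 6: F1 acks idx 5 -> match: F0=2 F1=5 F2=0; commitIndex=2
Op 7: F1 acks idx 5 -> match: F0=2 F1=5 F2=0; commitIndex=2
Op 8: append 3 -> log_len=10
Op 9: append 1 -> log_len=11
Op 10: F2 acks idx 9 -> match: F0=2 F1=5 F2=9; commitIndex=5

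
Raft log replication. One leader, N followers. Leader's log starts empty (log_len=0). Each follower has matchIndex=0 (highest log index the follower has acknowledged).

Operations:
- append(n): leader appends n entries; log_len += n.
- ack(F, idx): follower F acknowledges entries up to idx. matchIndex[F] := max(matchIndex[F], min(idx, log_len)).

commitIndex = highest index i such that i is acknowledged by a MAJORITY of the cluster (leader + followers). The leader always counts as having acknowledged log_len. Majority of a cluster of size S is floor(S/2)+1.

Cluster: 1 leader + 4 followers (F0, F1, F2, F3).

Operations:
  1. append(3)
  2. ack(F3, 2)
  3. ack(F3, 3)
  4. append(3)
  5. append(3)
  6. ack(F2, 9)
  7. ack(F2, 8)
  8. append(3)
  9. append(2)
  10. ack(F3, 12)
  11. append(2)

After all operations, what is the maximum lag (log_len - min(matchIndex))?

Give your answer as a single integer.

Answer: 16

Derivation:
Op 1: append 3 -> log_len=3
Op 2: F3 acks idx 2 -> match: F0=0 F1=0 F2=0 F3=2; commitIndex=0
Op 3: F3 acks idx 3 -> match: F0=0 F1=0 F2=0 F3=3; commitIndex=0
Op 4: append 3 -> log_len=6
Op 5: append 3 -> log_len=9
Op 6: F2 acks idx 9 -> match: F0=0 F1=0 F2=9 F3=3; commitIndex=3
Op 7: F2 acks idx 8 -> match: F0=0 F1=0 F2=9 F3=3; commitIndex=3
Op 8: append 3 -> log_len=12
Op 9: append 2 -> log_len=14
Op 10: F3 acks idx 12 -> match: F0=0 F1=0 F2=9 F3=12; commitIndex=9
Op 11: append 2 -> log_len=16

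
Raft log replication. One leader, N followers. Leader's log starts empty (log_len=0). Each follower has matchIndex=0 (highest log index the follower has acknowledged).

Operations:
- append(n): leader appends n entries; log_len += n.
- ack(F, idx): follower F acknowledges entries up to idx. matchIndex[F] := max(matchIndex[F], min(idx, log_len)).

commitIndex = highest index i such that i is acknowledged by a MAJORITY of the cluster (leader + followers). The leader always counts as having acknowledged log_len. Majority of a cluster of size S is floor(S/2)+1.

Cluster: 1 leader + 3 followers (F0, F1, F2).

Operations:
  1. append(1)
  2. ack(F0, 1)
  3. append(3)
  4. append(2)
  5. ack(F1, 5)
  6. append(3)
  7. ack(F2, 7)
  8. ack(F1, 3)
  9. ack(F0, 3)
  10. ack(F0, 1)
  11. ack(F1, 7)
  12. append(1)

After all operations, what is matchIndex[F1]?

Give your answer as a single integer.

Answer: 7

Derivation:
Op 1: append 1 -> log_len=1
Op 2: F0 acks idx 1 -> match: F0=1 F1=0 F2=0; commitIndex=0
Op 3: append 3 -> log_len=4
Op 4: append 2 -> log_len=6
Op 5: F1 acks idx 5 -> match: F0=1 F1=5 F2=0; commitIndex=1
Op 6: append 3 -> log_len=9
Op 7: F2 acks idx 7 -> match: F0=1 F1=5 F2=7; commitIndex=5
Op 8: F1 acks idx 3 -> match: F0=1 F1=5 F2=7; commitIndex=5
Op 9: F0 acks idx 3 -> match: F0=3 F1=5 F2=7; commitIndex=5
Op 10: F0 acks idx 1 -> match: F0=3 F1=5 F2=7; commitIndex=5
Op 11: F1 acks idx 7 -> match: F0=3 F1=7 F2=7; commitIndex=7
Op 12: append 1 -> log_len=10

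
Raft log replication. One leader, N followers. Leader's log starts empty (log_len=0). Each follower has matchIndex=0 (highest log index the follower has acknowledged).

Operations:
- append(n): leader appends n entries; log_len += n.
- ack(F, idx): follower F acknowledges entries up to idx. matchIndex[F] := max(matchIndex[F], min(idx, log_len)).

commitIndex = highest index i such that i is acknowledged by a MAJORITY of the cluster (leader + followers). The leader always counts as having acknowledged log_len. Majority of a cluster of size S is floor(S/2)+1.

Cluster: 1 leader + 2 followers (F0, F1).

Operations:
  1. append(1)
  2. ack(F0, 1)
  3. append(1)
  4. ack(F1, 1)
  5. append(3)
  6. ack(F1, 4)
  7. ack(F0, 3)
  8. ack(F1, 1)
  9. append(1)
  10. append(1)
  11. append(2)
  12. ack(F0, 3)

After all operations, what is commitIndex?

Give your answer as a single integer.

Op 1: append 1 -> log_len=1
Op 2: F0 acks idx 1 -> match: F0=1 F1=0; commitIndex=1
Op 3: append 1 -> log_len=2
Op 4: F1 acks idx 1 -> match: F0=1 F1=1; commitIndex=1
Op 5: append 3 -> log_len=5
Op 6: F1 acks idx 4 -> match: F0=1 F1=4; commitIndex=4
Op 7: F0 acks idx 3 -> match: F0=3 F1=4; commitIndex=4
Op 8: F1 acks idx 1 -> match: F0=3 F1=4; commitIndex=4
Op 9: append 1 -> log_len=6
Op 10: append 1 -> log_len=7
Op 11: append 2 -> log_len=9
Op 12: F0 acks idx 3 -> match: F0=3 F1=4; commitIndex=4

Answer: 4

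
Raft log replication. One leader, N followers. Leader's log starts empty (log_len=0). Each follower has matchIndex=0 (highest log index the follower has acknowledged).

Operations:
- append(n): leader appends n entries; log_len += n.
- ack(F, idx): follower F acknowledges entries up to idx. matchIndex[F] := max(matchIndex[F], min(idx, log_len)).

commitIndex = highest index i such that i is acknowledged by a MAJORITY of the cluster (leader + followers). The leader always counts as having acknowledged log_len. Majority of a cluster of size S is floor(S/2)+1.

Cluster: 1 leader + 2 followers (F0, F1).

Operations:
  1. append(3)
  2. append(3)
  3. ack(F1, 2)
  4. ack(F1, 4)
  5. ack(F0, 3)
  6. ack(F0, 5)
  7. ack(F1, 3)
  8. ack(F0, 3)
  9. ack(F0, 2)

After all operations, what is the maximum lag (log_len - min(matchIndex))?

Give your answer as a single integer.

Op 1: append 3 -> log_len=3
Op 2: append 3 -> log_len=6
Op 3: F1 acks idx 2 -> match: F0=0 F1=2; commitIndex=2
Op 4: F1 acks idx 4 -> match: F0=0 F1=4; commitIndex=4
Op 5: F0 acks idx 3 -> match: F0=3 F1=4; commitIndex=4
Op 6: F0 acks idx 5 -> match: F0=5 F1=4; commitIndex=5
Op 7: F1 acks idx 3 -> match: F0=5 F1=4; commitIndex=5
Op 8: F0 acks idx 3 -> match: F0=5 F1=4; commitIndex=5
Op 9: F0 acks idx 2 -> match: F0=5 F1=4; commitIndex=5

Answer: 2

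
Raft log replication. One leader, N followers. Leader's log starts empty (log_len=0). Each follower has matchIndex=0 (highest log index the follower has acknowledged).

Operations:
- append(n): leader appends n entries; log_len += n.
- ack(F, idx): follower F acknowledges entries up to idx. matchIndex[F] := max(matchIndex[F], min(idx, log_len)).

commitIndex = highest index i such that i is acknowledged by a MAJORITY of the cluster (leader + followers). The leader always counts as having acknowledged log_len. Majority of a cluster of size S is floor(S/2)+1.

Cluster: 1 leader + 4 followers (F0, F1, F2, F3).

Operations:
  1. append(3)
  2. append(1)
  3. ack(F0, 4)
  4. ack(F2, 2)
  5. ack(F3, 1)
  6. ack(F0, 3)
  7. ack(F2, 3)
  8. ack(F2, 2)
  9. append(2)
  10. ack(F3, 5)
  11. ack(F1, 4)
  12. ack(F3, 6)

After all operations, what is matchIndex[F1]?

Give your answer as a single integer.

Op 1: append 3 -> log_len=3
Op 2: append 1 -> log_len=4
Op 3: F0 acks idx 4 -> match: F0=4 F1=0 F2=0 F3=0; commitIndex=0
Op 4: F2 acks idx 2 -> match: F0=4 F1=0 F2=2 F3=0; commitIndex=2
Op 5: F3 acks idx 1 -> match: F0=4 F1=0 F2=2 F3=1; commitIndex=2
Op 6: F0 acks idx 3 -> match: F0=4 F1=0 F2=2 F3=1; commitIndex=2
Op 7: F2 acks idx 3 -> match: F0=4 F1=0 F2=3 F3=1; commitIndex=3
Op 8: F2 acks idx 2 -> match: F0=4 F1=0 F2=3 F3=1; commitIndex=3
Op 9: append 2 -> log_len=6
Op 10: F3 acks idx 5 -> match: F0=4 F1=0 F2=3 F3=5; commitIndex=4
Op 11: F1 acks idx 4 -> match: F0=4 F1=4 F2=3 F3=5; commitIndex=4
Op 12: F3 acks idx 6 -> match: F0=4 F1=4 F2=3 F3=6; commitIndex=4

Answer: 4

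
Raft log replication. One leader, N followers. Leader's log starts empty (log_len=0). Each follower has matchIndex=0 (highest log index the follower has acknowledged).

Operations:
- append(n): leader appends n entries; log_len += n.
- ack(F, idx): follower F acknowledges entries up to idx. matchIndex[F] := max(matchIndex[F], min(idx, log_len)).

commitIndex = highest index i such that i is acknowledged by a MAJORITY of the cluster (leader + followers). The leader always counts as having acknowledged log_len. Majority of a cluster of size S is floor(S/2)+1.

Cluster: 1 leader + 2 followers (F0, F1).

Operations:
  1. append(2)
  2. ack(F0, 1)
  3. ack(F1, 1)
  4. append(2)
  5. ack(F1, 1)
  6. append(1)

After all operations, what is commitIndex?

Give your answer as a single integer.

Answer: 1

Derivation:
Op 1: append 2 -> log_len=2
Op 2: F0 acks idx 1 -> match: F0=1 F1=0; commitIndex=1
Op 3: F1 acks idx 1 -> match: F0=1 F1=1; commitIndex=1
Op 4: append 2 -> log_len=4
Op 5: F1 acks idx 1 -> match: F0=1 F1=1; commitIndex=1
Op 6: append 1 -> log_len=5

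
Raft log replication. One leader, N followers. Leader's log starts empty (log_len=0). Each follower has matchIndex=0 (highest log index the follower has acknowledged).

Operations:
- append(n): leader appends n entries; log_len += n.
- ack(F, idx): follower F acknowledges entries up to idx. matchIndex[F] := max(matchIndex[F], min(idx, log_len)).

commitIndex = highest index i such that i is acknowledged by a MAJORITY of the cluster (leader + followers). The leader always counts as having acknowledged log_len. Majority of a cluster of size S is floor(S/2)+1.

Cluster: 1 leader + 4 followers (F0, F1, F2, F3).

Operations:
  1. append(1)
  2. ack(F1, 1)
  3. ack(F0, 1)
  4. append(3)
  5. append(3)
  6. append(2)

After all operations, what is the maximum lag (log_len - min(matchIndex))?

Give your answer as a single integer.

Answer: 9

Derivation:
Op 1: append 1 -> log_len=1
Op 2: F1 acks idx 1 -> match: F0=0 F1=1 F2=0 F3=0; commitIndex=0
Op 3: F0 acks idx 1 -> match: F0=1 F1=1 F2=0 F3=0; commitIndex=1
Op 4: append 3 -> log_len=4
Op 5: append 3 -> log_len=7
Op 6: append 2 -> log_len=9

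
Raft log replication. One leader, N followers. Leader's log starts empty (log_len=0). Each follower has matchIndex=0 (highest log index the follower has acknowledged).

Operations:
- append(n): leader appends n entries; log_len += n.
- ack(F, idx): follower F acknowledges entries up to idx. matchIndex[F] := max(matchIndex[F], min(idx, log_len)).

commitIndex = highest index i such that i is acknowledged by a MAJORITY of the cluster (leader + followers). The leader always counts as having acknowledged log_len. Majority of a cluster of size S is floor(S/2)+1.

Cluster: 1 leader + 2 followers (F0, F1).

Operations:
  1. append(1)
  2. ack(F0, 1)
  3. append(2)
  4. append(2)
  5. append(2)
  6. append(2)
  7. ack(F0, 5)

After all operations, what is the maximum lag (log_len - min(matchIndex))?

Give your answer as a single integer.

Answer: 9

Derivation:
Op 1: append 1 -> log_len=1
Op 2: F0 acks idx 1 -> match: F0=1 F1=0; commitIndex=1
Op 3: append 2 -> log_len=3
Op 4: append 2 -> log_len=5
Op 5: append 2 -> log_len=7
Op 6: append 2 -> log_len=9
Op 7: F0 acks idx 5 -> match: F0=5 F1=0; commitIndex=5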